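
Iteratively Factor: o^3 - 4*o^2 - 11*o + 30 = (o + 3)*(o^2 - 7*o + 10) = (o - 2)*(o + 3)*(o - 5)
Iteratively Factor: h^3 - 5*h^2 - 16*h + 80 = (h - 4)*(h^2 - h - 20) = (h - 4)*(h + 4)*(h - 5)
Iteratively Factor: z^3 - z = (z + 1)*(z^2 - z) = (z - 1)*(z + 1)*(z)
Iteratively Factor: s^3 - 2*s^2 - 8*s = (s - 4)*(s^2 + 2*s) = s*(s - 4)*(s + 2)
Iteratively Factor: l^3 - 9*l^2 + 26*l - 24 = (l - 2)*(l^2 - 7*l + 12) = (l - 4)*(l - 2)*(l - 3)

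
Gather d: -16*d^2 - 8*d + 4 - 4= -16*d^2 - 8*d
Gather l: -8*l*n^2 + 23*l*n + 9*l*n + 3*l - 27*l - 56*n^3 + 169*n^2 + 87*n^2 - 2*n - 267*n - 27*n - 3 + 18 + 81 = l*(-8*n^2 + 32*n - 24) - 56*n^3 + 256*n^2 - 296*n + 96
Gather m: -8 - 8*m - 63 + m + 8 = -7*m - 63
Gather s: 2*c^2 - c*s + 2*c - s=2*c^2 + 2*c + s*(-c - 1)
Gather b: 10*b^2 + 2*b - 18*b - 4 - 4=10*b^2 - 16*b - 8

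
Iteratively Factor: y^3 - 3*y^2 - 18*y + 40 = (y + 4)*(y^2 - 7*y + 10) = (y - 2)*(y + 4)*(y - 5)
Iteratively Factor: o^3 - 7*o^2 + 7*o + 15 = (o - 5)*(o^2 - 2*o - 3) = (o - 5)*(o + 1)*(o - 3)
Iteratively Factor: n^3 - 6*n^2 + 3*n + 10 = (n - 2)*(n^2 - 4*n - 5) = (n - 2)*(n + 1)*(n - 5)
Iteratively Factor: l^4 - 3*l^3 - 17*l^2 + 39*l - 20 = (l - 1)*(l^3 - 2*l^2 - 19*l + 20) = (l - 1)^2*(l^2 - l - 20) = (l - 5)*(l - 1)^2*(l + 4)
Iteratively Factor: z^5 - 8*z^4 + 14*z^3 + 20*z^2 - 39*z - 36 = (z - 3)*(z^4 - 5*z^3 - z^2 + 17*z + 12) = (z - 4)*(z - 3)*(z^3 - z^2 - 5*z - 3) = (z - 4)*(z - 3)*(z + 1)*(z^2 - 2*z - 3) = (z - 4)*(z - 3)^2*(z + 1)*(z + 1)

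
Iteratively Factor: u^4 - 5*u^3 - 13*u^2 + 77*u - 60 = (u - 3)*(u^3 - 2*u^2 - 19*u + 20) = (u - 3)*(u + 4)*(u^2 - 6*u + 5) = (u - 3)*(u - 1)*(u + 4)*(u - 5)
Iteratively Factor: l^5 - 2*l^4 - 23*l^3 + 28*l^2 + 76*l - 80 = (l - 2)*(l^4 - 23*l^2 - 18*l + 40) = (l - 5)*(l - 2)*(l^3 + 5*l^2 + 2*l - 8) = (l - 5)*(l - 2)*(l - 1)*(l^2 + 6*l + 8) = (l - 5)*(l - 2)*(l - 1)*(l + 2)*(l + 4)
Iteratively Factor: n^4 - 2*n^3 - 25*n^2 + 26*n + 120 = (n + 4)*(n^3 - 6*n^2 - n + 30) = (n + 2)*(n + 4)*(n^2 - 8*n + 15) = (n - 3)*(n + 2)*(n + 4)*(n - 5)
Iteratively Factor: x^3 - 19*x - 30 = (x + 2)*(x^2 - 2*x - 15) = (x - 5)*(x + 2)*(x + 3)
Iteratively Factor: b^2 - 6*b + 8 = (b - 4)*(b - 2)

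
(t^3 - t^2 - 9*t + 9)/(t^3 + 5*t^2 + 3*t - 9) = (t - 3)/(t + 3)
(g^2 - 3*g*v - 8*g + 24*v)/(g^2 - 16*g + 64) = (g - 3*v)/(g - 8)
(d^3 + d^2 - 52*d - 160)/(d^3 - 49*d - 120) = (d + 4)/(d + 3)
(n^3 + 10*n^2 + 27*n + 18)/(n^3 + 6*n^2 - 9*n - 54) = (n + 1)/(n - 3)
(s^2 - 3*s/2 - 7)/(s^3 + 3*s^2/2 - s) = (2*s - 7)/(s*(2*s - 1))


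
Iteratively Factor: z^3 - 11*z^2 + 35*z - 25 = (z - 5)*(z^2 - 6*z + 5) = (z - 5)^2*(z - 1)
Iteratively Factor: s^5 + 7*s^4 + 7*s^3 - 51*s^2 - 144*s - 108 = (s + 3)*(s^4 + 4*s^3 - 5*s^2 - 36*s - 36) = (s - 3)*(s + 3)*(s^3 + 7*s^2 + 16*s + 12) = (s - 3)*(s + 2)*(s + 3)*(s^2 + 5*s + 6) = (s - 3)*(s + 2)^2*(s + 3)*(s + 3)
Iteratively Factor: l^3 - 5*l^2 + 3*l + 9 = (l - 3)*(l^2 - 2*l - 3) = (l - 3)*(l + 1)*(l - 3)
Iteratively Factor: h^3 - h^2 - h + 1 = (h - 1)*(h^2 - 1) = (h - 1)^2*(h + 1)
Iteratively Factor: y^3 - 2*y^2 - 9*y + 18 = (y - 3)*(y^2 + y - 6) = (y - 3)*(y + 3)*(y - 2)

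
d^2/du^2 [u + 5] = 0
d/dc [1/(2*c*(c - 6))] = (3 - c)/(c^2*(c^2 - 12*c + 36))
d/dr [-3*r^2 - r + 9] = -6*r - 1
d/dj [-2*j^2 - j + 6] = -4*j - 1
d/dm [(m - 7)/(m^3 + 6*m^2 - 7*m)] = (m*(m^2 + 6*m - 7) - (m - 7)*(3*m^2 + 12*m - 7))/(m^2*(m^2 + 6*m - 7)^2)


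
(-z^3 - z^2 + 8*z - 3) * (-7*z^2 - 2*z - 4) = 7*z^5 + 9*z^4 - 50*z^3 + 9*z^2 - 26*z + 12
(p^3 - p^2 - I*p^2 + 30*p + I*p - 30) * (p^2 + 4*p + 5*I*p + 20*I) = p^5 + 3*p^4 + 4*I*p^4 + 31*p^3 + 12*I*p^3 + 105*p^2 + 134*I*p^2 - 140*p + 450*I*p - 600*I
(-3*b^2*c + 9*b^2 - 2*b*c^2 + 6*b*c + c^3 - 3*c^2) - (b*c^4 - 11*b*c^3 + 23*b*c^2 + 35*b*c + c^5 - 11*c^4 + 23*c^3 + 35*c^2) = -3*b^2*c + 9*b^2 - b*c^4 + 11*b*c^3 - 25*b*c^2 - 29*b*c - c^5 + 11*c^4 - 22*c^3 - 38*c^2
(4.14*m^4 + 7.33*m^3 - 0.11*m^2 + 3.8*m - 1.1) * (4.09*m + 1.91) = 16.9326*m^5 + 37.8871*m^4 + 13.5504*m^3 + 15.3319*m^2 + 2.759*m - 2.101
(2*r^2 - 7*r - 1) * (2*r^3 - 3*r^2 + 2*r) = 4*r^5 - 20*r^4 + 23*r^3 - 11*r^2 - 2*r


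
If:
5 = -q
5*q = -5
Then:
No Solution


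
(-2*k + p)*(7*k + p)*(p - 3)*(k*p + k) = -14*k^3*p^2 + 28*k^3*p + 42*k^3 + 5*k^2*p^3 - 10*k^2*p^2 - 15*k^2*p + k*p^4 - 2*k*p^3 - 3*k*p^2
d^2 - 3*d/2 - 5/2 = (d - 5/2)*(d + 1)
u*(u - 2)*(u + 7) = u^3 + 5*u^2 - 14*u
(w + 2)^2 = w^2 + 4*w + 4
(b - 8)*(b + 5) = b^2 - 3*b - 40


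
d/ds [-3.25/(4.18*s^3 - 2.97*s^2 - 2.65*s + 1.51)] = (40.755*s^2 - 19.305*s - 8.6125)/(4.18*s^3 - 2.97*s^2 - 2.65*s + 1.51)^2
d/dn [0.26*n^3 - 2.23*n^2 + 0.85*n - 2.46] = 0.78*n^2 - 4.46*n + 0.85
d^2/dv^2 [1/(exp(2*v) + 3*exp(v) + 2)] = (2*(2*exp(v) + 3)^2*exp(v) - (4*exp(v) + 3)*(exp(2*v) + 3*exp(v) + 2))*exp(v)/(exp(2*v) + 3*exp(v) + 2)^3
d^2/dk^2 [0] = 0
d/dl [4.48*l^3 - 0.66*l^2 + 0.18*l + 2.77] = 13.44*l^2 - 1.32*l + 0.18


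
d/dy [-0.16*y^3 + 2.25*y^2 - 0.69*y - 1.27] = -0.48*y^2 + 4.5*y - 0.69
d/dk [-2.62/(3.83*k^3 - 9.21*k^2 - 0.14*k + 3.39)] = (30.1038*k^2 - 48.2604*k - 0.3668)/(3.83*k^3 - 9.21*k^2 - 0.14*k + 3.39)^2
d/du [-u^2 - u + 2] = -2*u - 1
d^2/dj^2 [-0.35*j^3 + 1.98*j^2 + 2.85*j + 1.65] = 3.96 - 2.1*j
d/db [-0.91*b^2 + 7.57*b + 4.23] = 7.57 - 1.82*b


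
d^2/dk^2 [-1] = 0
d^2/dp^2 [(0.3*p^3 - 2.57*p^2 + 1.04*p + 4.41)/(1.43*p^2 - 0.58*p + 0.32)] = (-7.105427357601e-15*p^4 - 0.0824439999999953*p^3 + 60.830166*p^2 - 24.617028*p - 1.209272)/(2.924207*p^6 - 3.558126*p^5 + 3.40626*p^4 - 1.78756*p^3 + 0.76224*p^2 - 0.178176*p + 0.032768)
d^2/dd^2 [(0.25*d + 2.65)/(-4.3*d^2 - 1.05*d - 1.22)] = (-(0.25*d + 2.65)*(8.6*d + 1.05)*(17.2*d + 2.1) + (6.45*d + 23.315)*(4.3*d^2 + 1.05*d + 1.22))/(4.3*d^2 + 1.05*d + 1.22)^3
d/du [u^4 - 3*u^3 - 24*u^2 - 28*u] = 4*u^3 - 9*u^2 - 48*u - 28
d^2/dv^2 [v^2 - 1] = 2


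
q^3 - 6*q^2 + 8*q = q*(q - 4)*(q - 2)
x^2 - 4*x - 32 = (x - 8)*(x + 4)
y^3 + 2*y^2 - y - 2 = (y - 1)*(y + 1)*(y + 2)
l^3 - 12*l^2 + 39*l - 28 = (l - 7)*(l - 4)*(l - 1)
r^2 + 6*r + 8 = (r + 2)*(r + 4)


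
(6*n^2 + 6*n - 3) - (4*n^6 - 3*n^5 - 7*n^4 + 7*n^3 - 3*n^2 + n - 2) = -4*n^6 + 3*n^5 + 7*n^4 - 7*n^3 + 9*n^2 + 5*n - 1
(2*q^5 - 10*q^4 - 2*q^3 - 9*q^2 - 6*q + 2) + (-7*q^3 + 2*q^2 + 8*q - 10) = 2*q^5 - 10*q^4 - 9*q^3 - 7*q^2 + 2*q - 8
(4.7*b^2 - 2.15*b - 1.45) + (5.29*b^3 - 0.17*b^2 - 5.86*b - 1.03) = 5.29*b^3 + 4.53*b^2 - 8.01*b - 2.48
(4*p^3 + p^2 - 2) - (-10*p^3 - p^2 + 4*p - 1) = 14*p^3 + 2*p^2 - 4*p - 1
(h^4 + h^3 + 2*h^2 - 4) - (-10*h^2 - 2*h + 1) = h^4 + h^3 + 12*h^2 + 2*h - 5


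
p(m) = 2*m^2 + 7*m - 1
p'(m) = 4*m + 7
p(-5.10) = 15.32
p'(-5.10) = -13.40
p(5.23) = 90.32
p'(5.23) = 27.92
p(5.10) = 86.72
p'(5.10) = 27.40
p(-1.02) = -6.06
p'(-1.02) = 2.92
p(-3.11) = -3.43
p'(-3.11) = -5.44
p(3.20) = 41.88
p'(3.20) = 19.80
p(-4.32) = 6.08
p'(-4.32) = -10.28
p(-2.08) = -6.91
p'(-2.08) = -1.32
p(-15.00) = 344.00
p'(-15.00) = -53.00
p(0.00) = -1.00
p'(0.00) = 7.00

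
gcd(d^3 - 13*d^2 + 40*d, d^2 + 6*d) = d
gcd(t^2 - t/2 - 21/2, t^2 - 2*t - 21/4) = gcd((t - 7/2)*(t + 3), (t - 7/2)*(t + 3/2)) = t - 7/2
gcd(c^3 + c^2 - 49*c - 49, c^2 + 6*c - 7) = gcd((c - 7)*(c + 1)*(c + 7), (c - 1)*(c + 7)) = c + 7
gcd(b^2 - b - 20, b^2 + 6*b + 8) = b + 4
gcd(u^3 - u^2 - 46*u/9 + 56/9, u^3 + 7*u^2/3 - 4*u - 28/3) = u^2 + u/3 - 14/3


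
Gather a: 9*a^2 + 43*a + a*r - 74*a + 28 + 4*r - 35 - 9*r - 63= 9*a^2 + a*(r - 31) - 5*r - 70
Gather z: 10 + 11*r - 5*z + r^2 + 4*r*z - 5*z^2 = r^2 + 11*r - 5*z^2 + z*(4*r - 5) + 10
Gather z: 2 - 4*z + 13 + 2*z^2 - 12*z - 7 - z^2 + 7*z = z^2 - 9*z + 8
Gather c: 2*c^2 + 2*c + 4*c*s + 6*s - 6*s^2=2*c^2 + c*(4*s + 2) - 6*s^2 + 6*s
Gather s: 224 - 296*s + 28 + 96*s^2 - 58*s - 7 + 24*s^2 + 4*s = 120*s^2 - 350*s + 245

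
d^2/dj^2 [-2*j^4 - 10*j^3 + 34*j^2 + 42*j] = -24*j^2 - 60*j + 68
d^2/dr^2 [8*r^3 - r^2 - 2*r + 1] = 48*r - 2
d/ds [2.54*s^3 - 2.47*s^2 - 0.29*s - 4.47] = 7.62*s^2 - 4.94*s - 0.29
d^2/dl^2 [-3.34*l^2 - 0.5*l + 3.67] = -6.68000000000000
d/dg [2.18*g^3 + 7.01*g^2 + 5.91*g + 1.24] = 6.54*g^2 + 14.02*g + 5.91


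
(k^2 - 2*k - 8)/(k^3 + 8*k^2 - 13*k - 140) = (k + 2)/(k^2 + 12*k + 35)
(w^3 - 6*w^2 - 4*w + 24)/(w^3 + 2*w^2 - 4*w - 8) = (w - 6)/(w + 2)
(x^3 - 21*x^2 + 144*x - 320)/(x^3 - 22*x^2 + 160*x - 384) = (x - 5)/(x - 6)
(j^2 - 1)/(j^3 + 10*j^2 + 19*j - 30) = (j + 1)/(j^2 + 11*j + 30)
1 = 1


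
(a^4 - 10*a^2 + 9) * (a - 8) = a^5 - 8*a^4 - 10*a^3 + 80*a^2 + 9*a - 72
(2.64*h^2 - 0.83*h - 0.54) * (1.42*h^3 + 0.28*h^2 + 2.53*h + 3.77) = 3.7488*h^5 - 0.4394*h^4 + 5.68*h^3 + 7.7017*h^2 - 4.4953*h - 2.0358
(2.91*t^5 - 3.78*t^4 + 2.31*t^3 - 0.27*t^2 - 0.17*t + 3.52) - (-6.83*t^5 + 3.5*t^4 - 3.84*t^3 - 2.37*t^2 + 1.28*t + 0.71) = 9.74*t^5 - 7.28*t^4 + 6.15*t^3 + 2.1*t^2 - 1.45*t + 2.81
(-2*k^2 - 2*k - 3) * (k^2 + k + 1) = -2*k^4 - 4*k^3 - 7*k^2 - 5*k - 3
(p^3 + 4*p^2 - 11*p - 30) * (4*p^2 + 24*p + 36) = 4*p^5 + 40*p^4 + 88*p^3 - 240*p^2 - 1116*p - 1080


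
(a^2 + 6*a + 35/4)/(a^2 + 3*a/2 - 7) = (a + 5/2)/(a - 2)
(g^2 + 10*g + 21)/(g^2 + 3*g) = (g + 7)/g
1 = 1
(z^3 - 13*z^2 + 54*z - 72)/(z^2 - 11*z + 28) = (z^2 - 9*z + 18)/(z - 7)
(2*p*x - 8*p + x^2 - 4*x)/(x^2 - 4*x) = (2*p + x)/x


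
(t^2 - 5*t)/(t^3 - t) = (t - 5)/(t^2 - 1)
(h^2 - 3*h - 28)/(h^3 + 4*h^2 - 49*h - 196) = 1/(h + 7)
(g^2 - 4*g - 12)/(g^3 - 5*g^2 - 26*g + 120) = (g + 2)/(g^2 + g - 20)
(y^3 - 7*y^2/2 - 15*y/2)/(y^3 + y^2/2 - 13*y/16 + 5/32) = 16*y*(2*y^2 - 7*y - 15)/(32*y^3 + 16*y^2 - 26*y + 5)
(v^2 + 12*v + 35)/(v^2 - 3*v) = (v^2 + 12*v + 35)/(v*(v - 3))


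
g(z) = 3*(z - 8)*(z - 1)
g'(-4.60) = -54.60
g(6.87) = -19.90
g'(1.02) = -20.88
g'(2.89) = -9.66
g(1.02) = -0.42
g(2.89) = -28.97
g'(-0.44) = -29.64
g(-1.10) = 57.33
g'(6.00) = 9.00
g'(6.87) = 14.22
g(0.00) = 24.00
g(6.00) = -30.00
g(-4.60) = 211.68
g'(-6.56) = -66.36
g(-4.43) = 202.48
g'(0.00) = -27.00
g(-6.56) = 330.22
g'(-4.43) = -53.58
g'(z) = 6*z - 27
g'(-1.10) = -33.60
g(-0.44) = 36.46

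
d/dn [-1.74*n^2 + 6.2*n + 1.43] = 6.2 - 3.48*n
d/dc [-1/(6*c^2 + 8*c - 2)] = (3*c + 2)/(3*c^2 + 4*c - 1)^2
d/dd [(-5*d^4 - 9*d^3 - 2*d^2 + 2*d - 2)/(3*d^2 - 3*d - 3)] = (-10*d^5 + 6*d^4 + 38*d^3 + 27*d^2 + 8*d - 4)/(3*(d^4 - 2*d^3 - d^2 + 2*d + 1))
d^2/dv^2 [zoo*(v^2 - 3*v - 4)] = zoo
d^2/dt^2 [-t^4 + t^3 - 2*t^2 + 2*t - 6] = -12*t^2 + 6*t - 4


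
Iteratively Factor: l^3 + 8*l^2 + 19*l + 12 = (l + 3)*(l^2 + 5*l + 4) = (l + 3)*(l + 4)*(l + 1)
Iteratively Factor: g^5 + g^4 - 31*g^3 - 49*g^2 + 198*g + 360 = (g - 3)*(g^4 + 4*g^3 - 19*g^2 - 106*g - 120) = (g - 3)*(g + 4)*(g^3 - 19*g - 30) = (g - 3)*(g + 3)*(g + 4)*(g^2 - 3*g - 10) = (g - 3)*(g + 2)*(g + 3)*(g + 4)*(g - 5)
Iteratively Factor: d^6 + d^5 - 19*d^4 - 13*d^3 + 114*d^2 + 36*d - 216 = (d - 2)*(d^5 + 3*d^4 - 13*d^3 - 39*d^2 + 36*d + 108) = (d - 3)*(d - 2)*(d^4 + 6*d^3 + 5*d^2 - 24*d - 36) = (d - 3)*(d - 2)*(d + 3)*(d^3 + 3*d^2 - 4*d - 12) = (d - 3)*(d - 2)*(d + 2)*(d + 3)*(d^2 + d - 6) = (d - 3)*(d - 2)^2*(d + 2)*(d + 3)*(d + 3)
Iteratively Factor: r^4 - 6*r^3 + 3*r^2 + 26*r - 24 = (r - 3)*(r^3 - 3*r^2 - 6*r + 8) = (r - 3)*(r + 2)*(r^2 - 5*r + 4) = (r - 4)*(r - 3)*(r + 2)*(r - 1)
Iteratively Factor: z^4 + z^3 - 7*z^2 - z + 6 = (z - 1)*(z^3 + 2*z^2 - 5*z - 6) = (z - 1)*(z + 1)*(z^2 + z - 6) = (z - 2)*(z - 1)*(z + 1)*(z + 3)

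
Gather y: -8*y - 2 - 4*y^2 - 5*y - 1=-4*y^2 - 13*y - 3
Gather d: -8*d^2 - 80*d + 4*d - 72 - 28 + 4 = -8*d^2 - 76*d - 96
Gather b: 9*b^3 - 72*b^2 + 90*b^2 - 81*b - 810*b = 9*b^3 + 18*b^2 - 891*b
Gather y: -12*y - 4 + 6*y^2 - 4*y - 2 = 6*y^2 - 16*y - 6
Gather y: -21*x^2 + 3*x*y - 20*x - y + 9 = -21*x^2 - 20*x + y*(3*x - 1) + 9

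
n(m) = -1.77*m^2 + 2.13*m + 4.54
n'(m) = 2.13 - 3.54*m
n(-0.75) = 1.95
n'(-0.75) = 4.78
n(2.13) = 1.05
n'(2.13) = -5.41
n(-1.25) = -0.89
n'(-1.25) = 6.56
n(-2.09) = -7.64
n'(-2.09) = 9.53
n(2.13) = 1.05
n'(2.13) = -5.41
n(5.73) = -41.37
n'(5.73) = -18.15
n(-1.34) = -1.49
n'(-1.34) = 6.87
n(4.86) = -26.91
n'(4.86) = -15.07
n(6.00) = -46.40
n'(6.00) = -19.11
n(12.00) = -224.78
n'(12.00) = -40.35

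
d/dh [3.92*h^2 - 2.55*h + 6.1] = 7.84*h - 2.55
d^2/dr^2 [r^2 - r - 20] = 2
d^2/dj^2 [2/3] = 0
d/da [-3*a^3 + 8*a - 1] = 8 - 9*a^2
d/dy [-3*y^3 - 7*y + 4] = -9*y^2 - 7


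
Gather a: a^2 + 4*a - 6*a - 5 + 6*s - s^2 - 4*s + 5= a^2 - 2*a - s^2 + 2*s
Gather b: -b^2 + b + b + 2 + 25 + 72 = -b^2 + 2*b + 99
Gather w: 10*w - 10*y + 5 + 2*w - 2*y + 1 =12*w - 12*y + 6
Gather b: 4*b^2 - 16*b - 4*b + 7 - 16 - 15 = 4*b^2 - 20*b - 24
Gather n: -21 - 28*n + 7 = -28*n - 14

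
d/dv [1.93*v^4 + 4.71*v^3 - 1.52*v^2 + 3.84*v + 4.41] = 7.72*v^3 + 14.13*v^2 - 3.04*v + 3.84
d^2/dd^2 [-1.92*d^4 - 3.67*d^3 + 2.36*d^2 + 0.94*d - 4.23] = -23.04*d^2 - 22.02*d + 4.72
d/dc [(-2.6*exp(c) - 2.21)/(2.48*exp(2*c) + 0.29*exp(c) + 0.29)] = (6.448*exp(2*c) + 10.9616*exp(c) - 0.1131)*exp(c)/(6.1504*exp(4*c) + 1.4384*exp(3*c) + 1.5225*exp(2*c) + 0.1682*exp(c) + 0.0841)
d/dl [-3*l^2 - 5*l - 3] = -6*l - 5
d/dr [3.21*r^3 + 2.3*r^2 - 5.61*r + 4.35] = 9.63*r^2 + 4.6*r - 5.61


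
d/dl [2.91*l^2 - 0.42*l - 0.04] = 5.82*l - 0.42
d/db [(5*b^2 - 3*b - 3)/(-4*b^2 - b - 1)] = 17*b*(-b - 2)/(16*b^4 + 8*b^3 + 9*b^2 + 2*b + 1)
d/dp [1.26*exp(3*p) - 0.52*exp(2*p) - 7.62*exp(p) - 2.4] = (3.78*exp(2*p) - 1.04*exp(p) - 7.62)*exp(p)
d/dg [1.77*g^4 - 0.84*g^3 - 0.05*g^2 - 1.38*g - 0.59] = 7.08*g^3 - 2.52*g^2 - 0.1*g - 1.38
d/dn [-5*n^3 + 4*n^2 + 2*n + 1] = -15*n^2 + 8*n + 2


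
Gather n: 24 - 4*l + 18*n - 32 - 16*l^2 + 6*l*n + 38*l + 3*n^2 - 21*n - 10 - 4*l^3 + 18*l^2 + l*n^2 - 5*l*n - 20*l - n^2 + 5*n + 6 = -4*l^3 + 2*l^2 + 14*l + n^2*(l + 2) + n*(l + 2) - 12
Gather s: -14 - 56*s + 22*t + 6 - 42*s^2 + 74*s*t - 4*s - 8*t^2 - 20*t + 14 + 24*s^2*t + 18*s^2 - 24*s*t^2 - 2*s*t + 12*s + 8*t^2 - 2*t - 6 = s^2*(24*t - 24) + s*(-24*t^2 + 72*t - 48)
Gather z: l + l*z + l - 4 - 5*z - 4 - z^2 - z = 2*l - z^2 + z*(l - 6) - 8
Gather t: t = t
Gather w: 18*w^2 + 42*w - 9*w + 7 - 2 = 18*w^2 + 33*w + 5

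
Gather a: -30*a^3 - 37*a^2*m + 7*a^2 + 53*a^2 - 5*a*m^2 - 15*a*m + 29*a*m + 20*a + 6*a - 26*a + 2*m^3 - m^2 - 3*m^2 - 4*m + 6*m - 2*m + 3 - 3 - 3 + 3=-30*a^3 + a^2*(60 - 37*m) + a*(-5*m^2 + 14*m) + 2*m^3 - 4*m^2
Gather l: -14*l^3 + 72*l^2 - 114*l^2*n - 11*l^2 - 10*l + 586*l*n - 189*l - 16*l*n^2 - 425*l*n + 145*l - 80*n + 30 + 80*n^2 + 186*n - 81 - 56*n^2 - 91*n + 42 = -14*l^3 + l^2*(61 - 114*n) + l*(-16*n^2 + 161*n - 54) + 24*n^2 + 15*n - 9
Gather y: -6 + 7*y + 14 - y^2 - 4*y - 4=-y^2 + 3*y + 4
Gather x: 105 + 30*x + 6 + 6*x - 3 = 36*x + 108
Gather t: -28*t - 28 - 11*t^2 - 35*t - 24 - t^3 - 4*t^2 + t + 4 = -t^3 - 15*t^2 - 62*t - 48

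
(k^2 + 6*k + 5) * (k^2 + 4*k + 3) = k^4 + 10*k^3 + 32*k^2 + 38*k + 15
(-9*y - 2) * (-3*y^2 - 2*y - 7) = 27*y^3 + 24*y^2 + 67*y + 14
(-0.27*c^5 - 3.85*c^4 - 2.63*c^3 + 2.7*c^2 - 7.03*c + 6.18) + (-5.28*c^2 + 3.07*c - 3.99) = -0.27*c^5 - 3.85*c^4 - 2.63*c^3 - 2.58*c^2 - 3.96*c + 2.19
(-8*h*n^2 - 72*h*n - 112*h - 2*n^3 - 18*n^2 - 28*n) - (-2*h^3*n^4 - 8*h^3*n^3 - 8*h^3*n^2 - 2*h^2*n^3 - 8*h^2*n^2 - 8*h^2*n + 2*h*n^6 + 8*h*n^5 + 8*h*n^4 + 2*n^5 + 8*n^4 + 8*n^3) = 2*h^3*n^4 + 8*h^3*n^3 + 8*h^3*n^2 + 2*h^2*n^3 + 8*h^2*n^2 + 8*h^2*n - 2*h*n^6 - 8*h*n^5 - 8*h*n^4 - 8*h*n^2 - 72*h*n - 112*h - 2*n^5 - 8*n^4 - 10*n^3 - 18*n^2 - 28*n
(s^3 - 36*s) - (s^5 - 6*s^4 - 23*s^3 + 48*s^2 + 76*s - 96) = -s^5 + 6*s^4 + 24*s^3 - 48*s^2 - 112*s + 96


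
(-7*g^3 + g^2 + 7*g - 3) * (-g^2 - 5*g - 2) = 7*g^5 + 34*g^4 + 2*g^3 - 34*g^2 + g + 6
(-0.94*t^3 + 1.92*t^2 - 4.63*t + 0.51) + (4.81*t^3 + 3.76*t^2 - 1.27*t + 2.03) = 3.87*t^3 + 5.68*t^2 - 5.9*t + 2.54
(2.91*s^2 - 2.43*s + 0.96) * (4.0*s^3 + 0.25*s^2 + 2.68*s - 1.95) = 11.64*s^5 - 8.9925*s^4 + 11.0313*s^3 - 11.9469*s^2 + 7.3113*s - 1.872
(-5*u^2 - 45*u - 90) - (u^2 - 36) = -6*u^2 - 45*u - 54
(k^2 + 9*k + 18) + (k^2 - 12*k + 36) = 2*k^2 - 3*k + 54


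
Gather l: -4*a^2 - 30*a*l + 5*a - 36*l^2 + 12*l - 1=-4*a^2 + 5*a - 36*l^2 + l*(12 - 30*a) - 1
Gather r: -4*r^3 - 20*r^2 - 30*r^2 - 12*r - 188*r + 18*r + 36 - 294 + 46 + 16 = -4*r^3 - 50*r^2 - 182*r - 196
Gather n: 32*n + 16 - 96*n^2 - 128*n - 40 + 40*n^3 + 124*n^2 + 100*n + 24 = 40*n^3 + 28*n^2 + 4*n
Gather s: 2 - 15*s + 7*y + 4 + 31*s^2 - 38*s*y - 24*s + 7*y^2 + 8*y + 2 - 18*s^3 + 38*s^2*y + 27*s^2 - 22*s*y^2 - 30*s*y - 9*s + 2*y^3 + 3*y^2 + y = -18*s^3 + s^2*(38*y + 58) + s*(-22*y^2 - 68*y - 48) + 2*y^3 + 10*y^2 + 16*y + 8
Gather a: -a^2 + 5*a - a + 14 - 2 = -a^2 + 4*a + 12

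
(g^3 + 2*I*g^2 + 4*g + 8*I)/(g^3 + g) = (g^3 + 2*I*g^2 + 4*g + 8*I)/(g^3 + g)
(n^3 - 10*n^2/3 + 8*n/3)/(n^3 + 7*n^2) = (3*n^2 - 10*n + 8)/(3*n*(n + 7))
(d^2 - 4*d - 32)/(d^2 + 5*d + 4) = (d - 8)/(d + 1)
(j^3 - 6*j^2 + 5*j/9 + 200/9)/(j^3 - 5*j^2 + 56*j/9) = (3*j^2 - 10*j - 25)/(j*(3*j - 7))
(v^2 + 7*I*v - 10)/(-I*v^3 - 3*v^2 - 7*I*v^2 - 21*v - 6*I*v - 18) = (I*v^2 - 7*v - 10*I)/(v^3 + v^2*(7 - 3*I) + v*(6 - 21*I) - 18*I)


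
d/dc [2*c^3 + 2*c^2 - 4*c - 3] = 6*c^2 + 4*c - 4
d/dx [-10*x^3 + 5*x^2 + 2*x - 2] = -30*x^2 + 10*x + 2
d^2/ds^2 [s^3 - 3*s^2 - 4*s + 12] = 6*s - 6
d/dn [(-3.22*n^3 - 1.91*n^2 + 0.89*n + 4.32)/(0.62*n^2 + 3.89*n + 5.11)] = (-1.9964*n^4 - 25.0516*n^3 - 57.3443*n^2 - 24.877*n - 12.2569)/(0.3844*n^4 + 4.8236*n^3 + 21.4685*n^2 + 39.7558*n + 26.1121)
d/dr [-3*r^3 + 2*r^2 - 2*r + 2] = -9*r^2 + 4*r - 2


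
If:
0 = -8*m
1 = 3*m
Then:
No Solution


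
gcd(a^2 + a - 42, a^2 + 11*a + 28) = a + 7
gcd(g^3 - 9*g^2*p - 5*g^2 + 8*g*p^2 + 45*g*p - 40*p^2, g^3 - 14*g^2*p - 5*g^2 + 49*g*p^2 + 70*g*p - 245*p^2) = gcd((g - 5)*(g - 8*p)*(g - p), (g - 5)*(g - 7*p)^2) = g - 5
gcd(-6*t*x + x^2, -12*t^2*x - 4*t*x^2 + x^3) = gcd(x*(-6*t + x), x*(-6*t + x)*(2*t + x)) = -6*t*x + x^2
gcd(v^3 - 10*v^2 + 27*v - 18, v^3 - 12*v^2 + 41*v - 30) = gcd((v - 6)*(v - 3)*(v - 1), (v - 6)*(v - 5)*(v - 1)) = v^2 - 7*v + 6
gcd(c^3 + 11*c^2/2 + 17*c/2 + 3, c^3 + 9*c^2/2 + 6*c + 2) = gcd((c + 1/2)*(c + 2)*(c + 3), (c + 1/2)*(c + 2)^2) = c^2 + 5*c/2 + 1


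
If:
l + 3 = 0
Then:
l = -3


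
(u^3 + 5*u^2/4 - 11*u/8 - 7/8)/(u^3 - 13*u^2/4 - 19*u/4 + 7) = (u + 1/2)/(u - 4)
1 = 1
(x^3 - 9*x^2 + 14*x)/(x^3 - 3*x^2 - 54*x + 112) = x*(x - 7)/(x^2 - x - 56)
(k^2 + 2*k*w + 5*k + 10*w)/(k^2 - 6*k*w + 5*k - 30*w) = (-k - 2*w)/(-k + 6*w)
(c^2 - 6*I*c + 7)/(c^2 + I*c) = (c - 7*I)/c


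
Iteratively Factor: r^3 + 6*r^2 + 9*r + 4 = (r + 1)*(r^2 + 5*r + 4) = (r + 1)^2*(r + 4)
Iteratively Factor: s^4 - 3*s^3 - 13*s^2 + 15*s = (s - 5)*(s^3 + 2*s^2 - 3*s) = (s - 5)*(s + 3)*(s^2 - s) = (s - 5)*(s - 1)*(s + 3)*(s)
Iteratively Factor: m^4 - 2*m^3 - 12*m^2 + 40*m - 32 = (m - 2)*(m^3 - 12*m + 16) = (m - 2)^2*(m^2 + 2*m - 8) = (m - 2)^2*(m + 4)*(m - 2)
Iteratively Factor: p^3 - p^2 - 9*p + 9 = (p - 1)*(p^2 - 9) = (p - 3)*(p - 1)*(p + 3)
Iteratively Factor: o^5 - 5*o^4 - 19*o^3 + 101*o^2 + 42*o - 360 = (o - 3)*(o^4 - 2*o^3 - 25*o^2 + 26*o + 120) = (o - 3)*(o + 4)*(o^3 - 6*o^2 - o + 30) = (o - 5)*(o - 3)*(o + 4)*(o^2 - o - 6) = (o - 5)*(o - 3)^2*(o + 4)*(o + 2)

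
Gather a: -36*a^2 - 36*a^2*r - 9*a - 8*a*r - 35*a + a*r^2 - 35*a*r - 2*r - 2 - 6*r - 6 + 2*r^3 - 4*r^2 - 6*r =a^2*(-36*r - 36) + a*(r^2 - 43*r - 44) + 2*r^3 - 4*r^2 - 14*r - 8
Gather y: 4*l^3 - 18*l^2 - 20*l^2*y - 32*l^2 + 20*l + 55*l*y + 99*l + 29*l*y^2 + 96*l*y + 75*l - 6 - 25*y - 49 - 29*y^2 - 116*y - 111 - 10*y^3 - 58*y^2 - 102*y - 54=4*l^3 - 50*l^2 + 194*l - 10*y^3 + y^2*(29*l - 87) + y*(-20*l^2 + 151*l - 243) - 220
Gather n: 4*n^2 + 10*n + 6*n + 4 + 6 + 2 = 4*n^2 + 16*n + 12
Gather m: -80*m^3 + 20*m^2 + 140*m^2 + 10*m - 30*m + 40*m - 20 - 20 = -80*m^3 + 160*m^2 + 20*m - 40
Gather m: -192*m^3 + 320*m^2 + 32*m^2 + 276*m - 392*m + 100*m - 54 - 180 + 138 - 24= -192*m^3 + 352*m^2 - 16*m - 120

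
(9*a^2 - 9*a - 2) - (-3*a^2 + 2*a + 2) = 12*a^2 - 11*a - 4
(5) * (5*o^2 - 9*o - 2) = 25*o^2 - 45*o - 10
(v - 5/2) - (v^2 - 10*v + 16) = -v^2 + 11*v - 37/2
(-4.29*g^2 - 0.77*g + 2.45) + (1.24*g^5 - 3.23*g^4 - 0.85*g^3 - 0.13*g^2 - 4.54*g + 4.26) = 1.24*g^5 - 3.23*g^4 - 0.85*g^3 - 4.42*g^2 - 5.31*g + 6.71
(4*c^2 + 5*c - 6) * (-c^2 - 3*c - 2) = -4*c^4 - 17*c^3 - 17*c^2 + 8*c + 12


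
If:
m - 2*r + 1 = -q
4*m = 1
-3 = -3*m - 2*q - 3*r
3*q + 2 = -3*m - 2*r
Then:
No Solution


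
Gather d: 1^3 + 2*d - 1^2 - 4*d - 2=-2*d - 2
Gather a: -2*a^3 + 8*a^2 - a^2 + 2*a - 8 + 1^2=-2*a^3 + 7*a^2 + 2*a - 7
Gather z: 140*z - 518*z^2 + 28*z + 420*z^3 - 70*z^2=420*z^3 - 588*z^2 + 168*z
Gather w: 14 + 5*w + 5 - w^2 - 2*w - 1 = -w^2 + 3*w + 18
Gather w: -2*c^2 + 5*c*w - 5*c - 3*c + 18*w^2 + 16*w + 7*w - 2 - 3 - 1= -2*c^2 - 8*c + 18*w^2 + w*(5*c + 23) - 6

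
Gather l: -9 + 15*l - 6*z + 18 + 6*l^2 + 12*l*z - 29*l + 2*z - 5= 6*l^2 + l*(12*z - 14) - 4*z + 4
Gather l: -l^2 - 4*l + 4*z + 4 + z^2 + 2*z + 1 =-l^2 - 4*l + z^2 + 6*z + 5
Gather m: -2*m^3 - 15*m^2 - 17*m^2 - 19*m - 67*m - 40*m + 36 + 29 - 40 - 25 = -2*m^3 - 32*m^2 - 126*m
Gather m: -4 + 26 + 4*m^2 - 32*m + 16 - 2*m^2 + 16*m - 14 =2*m^2 - 16*m + 24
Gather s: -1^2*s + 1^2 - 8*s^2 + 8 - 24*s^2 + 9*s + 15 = -32*s^2 + 8*s + 24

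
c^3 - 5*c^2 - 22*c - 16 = (c - 8)*(c + 1)*(c + 2)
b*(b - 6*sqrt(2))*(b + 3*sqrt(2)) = b^3 - 3*sqrt(2)*b^2 - 36*b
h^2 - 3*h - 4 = (h - 4)*(h + 1)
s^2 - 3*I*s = s*(s - 3*I)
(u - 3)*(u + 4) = u^2 + u - 12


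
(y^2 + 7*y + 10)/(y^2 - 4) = (y + 5)/(y - 2)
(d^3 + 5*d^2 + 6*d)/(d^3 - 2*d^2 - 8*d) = (d + 3)/(d - 4)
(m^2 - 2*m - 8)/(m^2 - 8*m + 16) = (m + 2)/(m - 4)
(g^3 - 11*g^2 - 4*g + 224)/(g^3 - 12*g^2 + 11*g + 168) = (g + 4)/(g + 3)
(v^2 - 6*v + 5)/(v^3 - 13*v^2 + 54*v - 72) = (v^2 - 6*v + 5)/(v^3 - 13*v^2 + 54*v - 72)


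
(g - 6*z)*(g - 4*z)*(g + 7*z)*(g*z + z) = g^4*z - 3*g^3*z^2 + g^3*z - 46*g^2*z^3 - 3*g^2*z^2 + 168*g*z^4 - 46*g*z^3 + 168*z^4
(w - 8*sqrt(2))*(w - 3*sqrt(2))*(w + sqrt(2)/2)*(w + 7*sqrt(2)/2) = w^4 - 7*sqrt(2)*w^3 - 73*w^2/2 + 307*sqrt(2)*w/2 + 168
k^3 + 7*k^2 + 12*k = k*(k + 3)*(k + 4)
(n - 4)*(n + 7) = n^2 + 3*n - 28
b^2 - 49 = (b - 7)*(b + 7)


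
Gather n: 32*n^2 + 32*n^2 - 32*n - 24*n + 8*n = 64*n^2 - 48*n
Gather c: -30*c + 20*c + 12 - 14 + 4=2 - 10*c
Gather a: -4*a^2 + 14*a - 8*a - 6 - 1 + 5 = -4*a^2 + 6*a - 2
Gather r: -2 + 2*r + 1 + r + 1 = 3*r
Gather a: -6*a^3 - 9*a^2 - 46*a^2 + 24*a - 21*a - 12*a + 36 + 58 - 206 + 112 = -6*a^3 - 55*a^2 - 9*a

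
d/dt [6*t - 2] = 6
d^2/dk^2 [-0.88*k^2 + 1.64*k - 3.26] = -1.76000000000000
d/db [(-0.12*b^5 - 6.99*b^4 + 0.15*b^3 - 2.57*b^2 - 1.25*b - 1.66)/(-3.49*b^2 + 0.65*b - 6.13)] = (1.2564*b^6 + 48.4782*b^5 - 10.476*b^4 + 171.5898*b^3 - 8.7915*b^2 + 19.9214*b + 8.7415)/(12.1801*b^4 - 4.537*b^3 + 43.2099*b^2 - 7.969*b + 37.5769)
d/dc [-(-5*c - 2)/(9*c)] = -2/(9*c^2)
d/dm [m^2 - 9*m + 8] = 2*m - 9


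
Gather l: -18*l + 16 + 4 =20 - 18*l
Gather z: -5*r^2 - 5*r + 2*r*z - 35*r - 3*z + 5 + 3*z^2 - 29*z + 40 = -5*r^2 - 40*r + 3*z^2 + z*(2*r - 32) + 45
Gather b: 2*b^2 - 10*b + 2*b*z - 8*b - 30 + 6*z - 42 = 2*b^2 + b*(2*z - 18) + 6*z - 72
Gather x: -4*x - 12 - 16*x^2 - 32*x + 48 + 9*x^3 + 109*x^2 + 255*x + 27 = 9*x^3 + 93*x^2 + 219*x + 63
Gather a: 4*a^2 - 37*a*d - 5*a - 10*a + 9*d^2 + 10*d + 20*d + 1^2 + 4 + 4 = 4*a^2 + a*(-37*d - 15) + 9*d^2 + 30*d + 9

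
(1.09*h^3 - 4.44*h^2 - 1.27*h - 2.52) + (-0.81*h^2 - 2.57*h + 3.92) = 1.09*h^3 - 5.25*h^2 - 3.84*h + 1.4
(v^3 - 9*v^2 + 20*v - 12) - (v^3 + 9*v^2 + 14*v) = -18*v^2 + 6*v - 12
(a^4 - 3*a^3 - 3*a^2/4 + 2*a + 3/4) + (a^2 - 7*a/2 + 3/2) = a^4 - 3*a^3 + a^2/4 - 3*a/2 + 9/4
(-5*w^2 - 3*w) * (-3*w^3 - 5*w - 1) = 15*w^5 + 9*w^4 + 25*w^3 + 20*w^2 + 3*w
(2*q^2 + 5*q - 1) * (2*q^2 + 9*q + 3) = 4*q^4 + 28*q^3 + 49*q^2 + 6*q - 3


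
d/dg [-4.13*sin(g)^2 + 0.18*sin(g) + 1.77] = (0.18 - 8.26*sin(g))*cos(g)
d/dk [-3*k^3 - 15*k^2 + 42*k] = -9*k^2 - 30*k + 42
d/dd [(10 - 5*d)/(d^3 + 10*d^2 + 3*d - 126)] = 10*(d^3 + 2*d^2 - 20*d + 60)/(d^6 + 20*d^5 + 106*d^4 - 192*d^3 - 2511*d^2 - 756*d + 15876)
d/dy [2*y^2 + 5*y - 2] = 4*y + 5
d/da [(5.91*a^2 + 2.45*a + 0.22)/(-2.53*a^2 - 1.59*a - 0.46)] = (-3.1984*a^2 - 4.324*a - 0.7772)/(6.4009*a^4 + 8.0454*a^3 + 4.8557*a^2 + 1.4628*a + 0.2116)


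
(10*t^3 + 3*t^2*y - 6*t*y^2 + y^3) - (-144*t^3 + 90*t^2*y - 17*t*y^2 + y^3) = 154*t^3 - 87*t^2*y + 11*t*y^2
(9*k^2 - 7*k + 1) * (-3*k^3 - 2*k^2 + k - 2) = -27*k^5 + 3*k^4 + 20*k^3 - 27*k^2 + 15*k - 2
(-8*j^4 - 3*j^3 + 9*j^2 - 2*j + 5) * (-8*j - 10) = 64*j^5 + 104*j^4 - 42*j^3 - 74*j^2 - 20*j - 50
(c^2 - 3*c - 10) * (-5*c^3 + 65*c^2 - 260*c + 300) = -5*c^5 + 80*c^4 - 405*c^3 + 430*c^2 + 1700*c - 3000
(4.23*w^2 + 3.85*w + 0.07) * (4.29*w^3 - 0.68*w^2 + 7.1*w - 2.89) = 18.1467*w^5 + 13.6401*w^4 + 27.7153*w^3 + 15.0627*w^2 - 10.6295*w - 0.2023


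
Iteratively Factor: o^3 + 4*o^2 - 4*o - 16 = (o + 2)*(o^2 + 2*o - 8) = (o - 2)*(o + 2)*(o + 4)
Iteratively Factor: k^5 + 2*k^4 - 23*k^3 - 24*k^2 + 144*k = (k)*(k^4 + 2*k^3 - 23*k^2 - 24*k + 144) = k*(k - 3)*(k^3 + 5*k^2 - 8*k - 48) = k*(k - 3)*(k + 4)*(k^2 + k - 12) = k*(k - 3)^2*(k + 4)*(k + 4)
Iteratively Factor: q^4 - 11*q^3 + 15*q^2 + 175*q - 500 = (q - 5)*(q^3 - 6*q^2 - 15*q + 100) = (q - 5)*(q + 4)*(q^2 - 10*q + 25) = (q - 5)^2*(q + 4)*(q - 5)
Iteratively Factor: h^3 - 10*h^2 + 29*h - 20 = (h - 4)*(h^2 - 6*h + 5) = (h - 5)*(h - 4)*(h - 1)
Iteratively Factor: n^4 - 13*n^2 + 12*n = (n)*(n^3 - 13*n + 12) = n*(n - 1)*(n^2 + n - 12) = n*(n - 3)*(n - 1)*(n + 4)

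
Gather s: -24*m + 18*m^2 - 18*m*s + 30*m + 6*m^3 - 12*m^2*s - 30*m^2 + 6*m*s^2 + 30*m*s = 6*m^3 - 12*m^2 + 6*m*s^2 + 6*m + s*(-12*m^2 + 12*m)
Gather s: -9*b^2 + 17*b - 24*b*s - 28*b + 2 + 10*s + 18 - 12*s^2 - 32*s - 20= -9*b^2 - 11*b - 12*s^2 + s*(-24*b - 22)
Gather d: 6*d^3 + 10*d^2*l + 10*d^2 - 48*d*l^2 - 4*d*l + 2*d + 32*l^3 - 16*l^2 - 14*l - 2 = 6*d^3 + d^2*(10*l + 10) + d*(-48*l^2 - 4*l + 2) + 32*l^3 - 16*l^2 - 14*l - 2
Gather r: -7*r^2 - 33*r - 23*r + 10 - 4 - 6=-7*r^2 - 56*r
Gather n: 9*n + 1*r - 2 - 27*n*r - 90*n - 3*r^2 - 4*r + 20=n*(-27*r - 81) - 3*r^2 - 3*r + 18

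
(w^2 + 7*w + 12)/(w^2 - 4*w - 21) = (w + 4)/(w - 7)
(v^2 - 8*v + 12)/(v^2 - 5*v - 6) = (v - 2)/(v + 1)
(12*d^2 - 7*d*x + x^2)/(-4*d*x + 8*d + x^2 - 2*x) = (-3*d + x)/(x - 2)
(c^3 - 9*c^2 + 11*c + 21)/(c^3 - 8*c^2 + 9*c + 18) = (c - 7)/(c - 6)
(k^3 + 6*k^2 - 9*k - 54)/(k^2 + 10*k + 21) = (k^2 + 3*k - 18)/(k + 7)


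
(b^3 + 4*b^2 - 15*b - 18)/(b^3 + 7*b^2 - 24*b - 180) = (b^2 - 2*b - 3)/(b^2 + b - 30)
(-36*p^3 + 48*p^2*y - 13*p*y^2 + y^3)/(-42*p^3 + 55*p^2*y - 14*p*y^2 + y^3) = (-6*p + y)/(-7*p + y)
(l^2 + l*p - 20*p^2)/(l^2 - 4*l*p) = (l + 5*p)/l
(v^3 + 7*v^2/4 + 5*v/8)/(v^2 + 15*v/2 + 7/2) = v*(4*v + 5)/(4*(v + 7))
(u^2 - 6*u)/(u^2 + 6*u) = (u - 6)/(u + 6)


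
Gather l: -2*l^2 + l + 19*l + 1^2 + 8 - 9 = -2*l^2 + 20*l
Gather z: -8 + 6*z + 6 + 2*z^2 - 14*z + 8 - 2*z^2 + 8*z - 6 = 0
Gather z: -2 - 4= -6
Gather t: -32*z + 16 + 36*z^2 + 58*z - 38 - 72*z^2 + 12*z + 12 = -36*z^2 + 38*z - 10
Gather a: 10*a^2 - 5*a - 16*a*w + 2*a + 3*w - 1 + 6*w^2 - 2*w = 10*a^2 + a*(-16*w - 3) + 6*w^2 + w - 1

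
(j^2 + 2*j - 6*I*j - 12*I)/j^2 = (j^2 + j*(2 - 6*I) - 12*I)/j^2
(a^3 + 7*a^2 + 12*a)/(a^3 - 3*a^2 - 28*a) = (a + 3)/(a - 7)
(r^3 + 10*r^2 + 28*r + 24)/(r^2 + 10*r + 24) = (r^2 + 4*r + 4)/(r + 4)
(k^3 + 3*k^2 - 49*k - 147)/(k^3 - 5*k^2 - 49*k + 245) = (k + 3)/(k - 5)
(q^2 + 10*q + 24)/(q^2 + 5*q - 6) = (q + 4)/(q - 1)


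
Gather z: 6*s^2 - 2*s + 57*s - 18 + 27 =6*s^2 + 55*s + 9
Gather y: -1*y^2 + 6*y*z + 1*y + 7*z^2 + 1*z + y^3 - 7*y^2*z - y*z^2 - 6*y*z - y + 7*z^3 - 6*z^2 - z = y^3 + y^2*(-7*z - 1) - y*z^2 + 7*z^3 + z^2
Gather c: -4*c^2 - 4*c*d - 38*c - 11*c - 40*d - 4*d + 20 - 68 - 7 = -4*c^2 + c*(-4*d - 49) - 44*d - 55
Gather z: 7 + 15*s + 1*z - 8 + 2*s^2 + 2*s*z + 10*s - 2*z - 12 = 2*s^2 + 25*s + z*(2*s - 1) - 13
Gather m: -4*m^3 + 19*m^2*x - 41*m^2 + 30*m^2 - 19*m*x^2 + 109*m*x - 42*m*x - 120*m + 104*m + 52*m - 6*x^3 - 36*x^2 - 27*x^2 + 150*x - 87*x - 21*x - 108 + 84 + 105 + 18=-4*m^3 + m^2*(19*x - 11) + m*(-19*x^2 + 67*x + 36) - 6*x^3 - 63*x^2 + 42*x + 99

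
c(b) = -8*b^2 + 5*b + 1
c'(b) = 5 - 16*b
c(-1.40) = -21.68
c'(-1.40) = 27.40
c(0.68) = 0.70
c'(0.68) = -5.88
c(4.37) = -129.93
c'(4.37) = -64.92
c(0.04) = 1.19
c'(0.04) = 4.36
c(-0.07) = 0.61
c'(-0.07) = 6.12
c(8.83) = -578.60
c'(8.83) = -136.28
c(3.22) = -65.85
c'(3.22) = -46.52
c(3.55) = -82.07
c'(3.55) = -51.80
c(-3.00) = -86.00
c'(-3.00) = 53.00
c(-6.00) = -317.00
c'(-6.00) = 101.00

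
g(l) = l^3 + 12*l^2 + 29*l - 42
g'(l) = 3*l^2 + 24*l + 29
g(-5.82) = -1.45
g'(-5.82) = -9.06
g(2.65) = 137.73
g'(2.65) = 113.67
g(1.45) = 28.33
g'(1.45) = 70.11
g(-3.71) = -35.49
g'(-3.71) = -18.75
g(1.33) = 20.15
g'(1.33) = 66.23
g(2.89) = 166.17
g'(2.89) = 123.42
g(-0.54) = -54.32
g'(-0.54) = 16.91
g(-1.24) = -61.42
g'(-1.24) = 3.85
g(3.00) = 180.00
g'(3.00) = 128.00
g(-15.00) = -1152.00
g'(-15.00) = 344.00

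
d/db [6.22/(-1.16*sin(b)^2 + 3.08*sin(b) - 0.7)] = (14.4304*sin(b) - 19.1576)*cos(b)/(1.16*sin(b)^2 - 3.08*sin(b) + 0.7)^2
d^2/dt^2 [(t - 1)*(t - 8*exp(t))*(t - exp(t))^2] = -10*t^3*exp(t) + 68*t^2*exp(2*t) - 50*t^2*exp(t) + 12*t^2 - 72*t*exp(3*t) + 68*t*exp(2*t) - 20*t*exp(t) - 6*t + 24*exp(3*t) - 34*exp(2*t) + 20*exp(t)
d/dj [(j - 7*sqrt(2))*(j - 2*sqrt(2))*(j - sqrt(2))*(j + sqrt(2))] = 4*j^3 - 27*sqrt(2)*j^2 + 52*j + 18*sqrt(2)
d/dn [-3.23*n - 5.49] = -3.23000000000000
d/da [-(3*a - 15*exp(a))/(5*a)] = 3*(a - 1)*exp(a)/a^2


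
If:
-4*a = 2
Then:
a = -1/2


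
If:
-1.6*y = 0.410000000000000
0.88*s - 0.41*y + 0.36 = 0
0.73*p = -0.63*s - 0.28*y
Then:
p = 0.55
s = -0.53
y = -0.26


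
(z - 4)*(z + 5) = z^2 + z - 20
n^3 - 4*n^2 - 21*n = n*(n - 7)*(n + 3)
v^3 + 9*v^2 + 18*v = v*(v + 3)*(v + 6)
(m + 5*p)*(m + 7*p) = m^2 + 12*m*p + 35*p^2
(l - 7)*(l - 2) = l^2 - 9*l + 14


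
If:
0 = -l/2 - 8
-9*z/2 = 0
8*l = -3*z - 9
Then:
No Solution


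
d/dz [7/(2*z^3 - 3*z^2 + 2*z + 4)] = 14*(-3*z^2 + 3*z - 1)/(2*z^3 - 3*z^2 + 2*z + 4)^2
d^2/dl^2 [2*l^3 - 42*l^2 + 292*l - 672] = 12*l - 84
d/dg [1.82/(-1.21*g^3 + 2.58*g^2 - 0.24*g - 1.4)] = (6.6066*g^2 - 9.3912*g + 0.4368)/(1.21*g^3 - 2.58*g^2 + 0.24*g + 1.4)^2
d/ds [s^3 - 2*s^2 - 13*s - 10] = 3*s^2 - 4*s - 13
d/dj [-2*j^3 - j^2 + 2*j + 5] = -6*j^2 - 2*j + 2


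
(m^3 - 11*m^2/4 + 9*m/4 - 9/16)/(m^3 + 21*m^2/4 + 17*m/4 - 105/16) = (4*m^2 - 8*m + 3)/(4*m^2 + 24*m + 35)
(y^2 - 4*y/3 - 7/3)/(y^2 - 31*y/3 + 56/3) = (y + 1)/(y - 8)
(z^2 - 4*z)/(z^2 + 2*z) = (z - 4)/(z + 2)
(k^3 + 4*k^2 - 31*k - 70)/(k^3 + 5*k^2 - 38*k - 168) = (k^2 - 3*k - 10)/(k^2 - 2*k - 24)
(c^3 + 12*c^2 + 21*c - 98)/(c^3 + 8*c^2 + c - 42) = (c + 7)/(c + 3)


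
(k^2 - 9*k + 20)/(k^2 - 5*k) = (k - 4)/k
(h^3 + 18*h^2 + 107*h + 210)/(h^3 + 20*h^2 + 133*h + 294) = (h + 5)/(h + 7)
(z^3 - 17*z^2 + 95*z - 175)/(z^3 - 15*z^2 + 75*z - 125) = (z - 7)/(z - 5)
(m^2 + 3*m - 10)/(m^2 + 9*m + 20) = (m - 2)/(m + 4)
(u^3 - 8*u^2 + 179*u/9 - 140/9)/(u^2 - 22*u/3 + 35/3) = (3*u^2 - 17*u + 20)/(3*(u - 5))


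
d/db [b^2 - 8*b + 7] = 2*b - 8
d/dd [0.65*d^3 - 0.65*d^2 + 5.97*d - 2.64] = 1.95*d^2 - 1.3*d + 5.97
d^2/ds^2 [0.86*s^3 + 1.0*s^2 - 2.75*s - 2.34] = 5.16*s + 2.0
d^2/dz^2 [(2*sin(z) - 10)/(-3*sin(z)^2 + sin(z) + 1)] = 2*(-9*sin(z)^5 + 177*sin(z)^4 - 45*sin(z)^3 - 204*sin(z)^2 + 102*sin(z) - 42)/(-3*sin(z)^2 + sin(z) + 1)^3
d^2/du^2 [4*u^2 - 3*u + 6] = 8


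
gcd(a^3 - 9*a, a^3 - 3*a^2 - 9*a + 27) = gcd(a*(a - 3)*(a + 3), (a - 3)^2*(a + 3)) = a^2 - 9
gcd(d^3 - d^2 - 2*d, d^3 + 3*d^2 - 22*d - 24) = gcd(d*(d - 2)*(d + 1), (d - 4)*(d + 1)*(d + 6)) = d + 1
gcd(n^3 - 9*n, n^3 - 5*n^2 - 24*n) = n^2 + 3*n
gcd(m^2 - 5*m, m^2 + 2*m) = m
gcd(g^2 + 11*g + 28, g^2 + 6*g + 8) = g + 4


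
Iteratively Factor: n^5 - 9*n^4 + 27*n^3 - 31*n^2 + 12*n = (n - 3)*(n^4 - 6*n^3 + 9*n^2 - 4*n) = n*(n - 3)*(n^3 - 6*n^2 + 9*n - 4) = n*(n - 3)*(n - 1)*(n^2 - 5*n + 4) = n*(n - 4)*(n - 3)*(n - 1)*(n - 1)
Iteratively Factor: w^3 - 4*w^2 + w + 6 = (w - 2)*(w^2 - 2*w - 3) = (w - 2)*(w + 1)*(w - 3)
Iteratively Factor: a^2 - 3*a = (a)*(a - 3)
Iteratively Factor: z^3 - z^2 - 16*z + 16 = (z - 4)*(z^2 + 3*z - 4) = (z - 4)*(z + 4)*(z - 1)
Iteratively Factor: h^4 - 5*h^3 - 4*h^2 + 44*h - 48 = (h - 2)*(h^3 - 3*h^2 - 10*h + 24) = (h - 4)*(h - 2)*(h^2 + h - 6) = (h - 4)*(h - 2)^2*(h + 3)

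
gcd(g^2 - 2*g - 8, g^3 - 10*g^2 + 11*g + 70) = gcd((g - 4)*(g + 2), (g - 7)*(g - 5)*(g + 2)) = g + 2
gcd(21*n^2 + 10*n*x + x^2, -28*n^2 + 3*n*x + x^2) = 7*n + x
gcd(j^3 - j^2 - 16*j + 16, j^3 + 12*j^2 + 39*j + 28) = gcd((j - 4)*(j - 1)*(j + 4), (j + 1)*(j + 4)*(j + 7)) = j + 4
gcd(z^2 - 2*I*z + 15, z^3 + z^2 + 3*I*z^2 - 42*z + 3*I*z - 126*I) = z + 3*I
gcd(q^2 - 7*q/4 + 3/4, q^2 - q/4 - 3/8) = q - 3/4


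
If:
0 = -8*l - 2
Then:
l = -1/4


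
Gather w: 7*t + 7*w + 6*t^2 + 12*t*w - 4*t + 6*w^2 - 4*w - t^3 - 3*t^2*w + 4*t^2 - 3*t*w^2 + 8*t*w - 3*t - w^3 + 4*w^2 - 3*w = -t^3 + 10*t^2 - w^3 + w^2*(10 - 3*t) + w*(-3*t^2 + 20*t)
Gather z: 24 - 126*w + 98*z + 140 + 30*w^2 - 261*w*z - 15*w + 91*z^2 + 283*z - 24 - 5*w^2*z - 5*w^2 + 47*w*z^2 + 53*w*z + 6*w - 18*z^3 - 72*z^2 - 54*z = 25*w^2 - 135*w - 18*z^3 + z^2*(47*w + 19) + z*(-5*w^2 - 208*w + 327) + 140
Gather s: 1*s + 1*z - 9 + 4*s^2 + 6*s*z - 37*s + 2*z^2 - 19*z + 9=4*s^2 + s*(6*z - 36) + 2*z^2 - 18*z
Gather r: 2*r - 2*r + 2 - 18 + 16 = 0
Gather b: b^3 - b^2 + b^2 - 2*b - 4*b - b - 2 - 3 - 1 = b^3 - 7*b - 6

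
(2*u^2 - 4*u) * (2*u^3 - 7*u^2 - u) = 4*u^5 - 22*u^4 + 26*u^3 + 4*u^2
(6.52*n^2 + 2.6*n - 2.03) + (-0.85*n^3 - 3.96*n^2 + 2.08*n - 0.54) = -0.85*n^3 + 2.56*n^2 + 4.68*n - 2.57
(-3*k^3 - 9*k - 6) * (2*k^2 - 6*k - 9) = -6*k^5 + 18*k^4 + 9*k^3 + 42*k^2 + 117*k + 54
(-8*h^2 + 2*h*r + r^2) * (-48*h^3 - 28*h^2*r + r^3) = 384*h^5 + 128*h^4*r - 104*h^3*r^2 - 36*h^2*r^3 + 2*h*r^4 + r^5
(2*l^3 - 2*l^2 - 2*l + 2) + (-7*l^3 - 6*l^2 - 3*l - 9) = -5*l^3 - 8*l^2 - 5*l - 7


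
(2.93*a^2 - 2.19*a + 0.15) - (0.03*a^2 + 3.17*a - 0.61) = 2.9*a^2 - 5.36*a + 0.76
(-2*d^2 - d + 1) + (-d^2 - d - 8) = -3*d^2 - 2*d - 7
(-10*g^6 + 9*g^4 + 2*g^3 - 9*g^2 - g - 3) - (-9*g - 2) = -10*g^6 + 9*g^4 + 2*g^3 - 9*g^2 + 8*g - 1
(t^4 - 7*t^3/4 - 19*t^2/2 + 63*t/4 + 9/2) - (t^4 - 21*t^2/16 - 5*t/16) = -7*t^3/4 - 131*t^2/16 + 257*t/16 + 9/2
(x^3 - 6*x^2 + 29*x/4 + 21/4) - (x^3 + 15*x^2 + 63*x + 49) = -21*x^2 - 223*x/4 - 175/4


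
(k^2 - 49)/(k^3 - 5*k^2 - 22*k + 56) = (k + 7)/(k^2 + 2*k - 8)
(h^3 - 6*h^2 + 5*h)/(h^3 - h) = (h - 5)/(h + 1)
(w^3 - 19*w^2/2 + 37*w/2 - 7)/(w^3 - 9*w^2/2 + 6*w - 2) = (w - 7)/(w - 2)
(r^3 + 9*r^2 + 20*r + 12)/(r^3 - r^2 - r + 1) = (r^2 + 8*r + 12)/(r^2 - 2*r + 1)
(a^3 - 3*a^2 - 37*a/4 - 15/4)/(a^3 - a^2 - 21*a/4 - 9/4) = (a - 5)/(a - 3)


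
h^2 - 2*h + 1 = (h - 1)^2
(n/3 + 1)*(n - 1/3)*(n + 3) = n^3/3 + 17*n^2/9 + 7*n/3 - 1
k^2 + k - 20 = (k - 4)*(k + 5)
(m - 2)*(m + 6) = m^2 + 4*m - 12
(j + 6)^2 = j^2 + 12*j + 36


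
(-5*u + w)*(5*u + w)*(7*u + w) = -175*u^3 - 25*u^2*w + 7*u*w^2 + w^3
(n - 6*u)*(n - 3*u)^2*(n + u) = n^4 - 11*n^3*u + 33*n^2*u^2 - 9*n*u^3 - 54*u^4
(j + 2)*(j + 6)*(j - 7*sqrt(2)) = j^3 - 7*sqrt(2)*j^2 + 8*j^2 - 56*sqrt(2)*j + 12*j - 84*sqrt(2)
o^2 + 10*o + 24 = (o + 4)*(o + 6)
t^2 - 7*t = t*(t - 7)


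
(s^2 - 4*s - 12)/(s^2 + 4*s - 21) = (s^2 - 4*s - 12)/(s^2 + 4*s - 21)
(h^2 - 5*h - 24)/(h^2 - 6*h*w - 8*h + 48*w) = (-h - 3)/(-h + 6*w)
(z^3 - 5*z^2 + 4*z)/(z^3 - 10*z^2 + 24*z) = (z - 1)/(z - 6)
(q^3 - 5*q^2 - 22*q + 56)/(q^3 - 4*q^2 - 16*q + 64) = (q^2 - 9*q + 14)/(q^2 - 8*q + 16)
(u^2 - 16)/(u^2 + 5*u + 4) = (u - 4)/(u + 1)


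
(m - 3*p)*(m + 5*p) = m^2 + 2*m*p - 15*p^2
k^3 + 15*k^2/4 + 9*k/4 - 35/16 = (k - 1/2)*(k + 7/4)*(k + 5/2)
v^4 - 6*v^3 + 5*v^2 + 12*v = v*(v - 4)*(v - 3)*(v + 1)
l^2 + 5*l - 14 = (l - 2)*(l + 7)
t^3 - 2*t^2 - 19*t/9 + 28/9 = (t - 7/3)*(t - 1)*(t + 4/3)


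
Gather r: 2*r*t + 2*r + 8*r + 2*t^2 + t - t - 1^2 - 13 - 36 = r*(2*t + 10) + 2*t^2 - 50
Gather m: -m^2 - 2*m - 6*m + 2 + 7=-m^2 - 8*m + 9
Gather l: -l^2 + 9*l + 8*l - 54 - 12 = -l^2 + 17*l - 66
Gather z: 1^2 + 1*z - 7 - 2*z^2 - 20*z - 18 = -2*z^2 - 19*z - 24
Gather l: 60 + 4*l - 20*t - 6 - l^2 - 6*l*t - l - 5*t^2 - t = -l^2 + l*(3 - 6*t) - 5*t^2 - 21*t + 54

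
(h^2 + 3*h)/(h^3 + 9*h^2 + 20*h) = (h + 3)/(h^2 + 9*h + 20)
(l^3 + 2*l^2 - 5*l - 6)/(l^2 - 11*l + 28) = (l^3 + 2*l^2 - 5*l - 6)/(l^2 - 11*l + 28)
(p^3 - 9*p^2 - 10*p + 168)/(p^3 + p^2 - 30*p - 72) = (p - 7)/(p + 3)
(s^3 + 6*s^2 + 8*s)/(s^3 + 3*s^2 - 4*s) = (s + 2)/(s - 1)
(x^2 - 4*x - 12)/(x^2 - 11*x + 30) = (x + 2)/(x - 5)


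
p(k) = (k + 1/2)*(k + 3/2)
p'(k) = 2*k + 2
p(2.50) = 12.00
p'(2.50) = 7.00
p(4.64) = 31.56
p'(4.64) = 11.28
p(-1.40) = -0.09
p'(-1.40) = -0.80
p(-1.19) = -0.21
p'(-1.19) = -0.38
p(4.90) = 34.56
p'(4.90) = 11.80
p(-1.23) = -0.20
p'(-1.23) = -0.46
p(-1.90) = 0.56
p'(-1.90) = -1.80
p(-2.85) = 3.17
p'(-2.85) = -3.70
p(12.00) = 168.75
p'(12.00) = 26.00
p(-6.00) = 24.75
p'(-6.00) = -10.00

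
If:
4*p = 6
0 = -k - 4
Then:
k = -4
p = 3/2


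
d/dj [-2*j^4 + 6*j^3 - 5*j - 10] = -8*j^3 + 18*j^2 - 5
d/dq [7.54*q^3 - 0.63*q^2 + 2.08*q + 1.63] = 22.62*q^2 - 1.26*q + 2.08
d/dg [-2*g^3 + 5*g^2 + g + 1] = -6*g^2 + 10*g + 1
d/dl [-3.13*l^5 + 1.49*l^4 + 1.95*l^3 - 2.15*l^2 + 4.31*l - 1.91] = -15.65*l^4 + 5.96*l^3 + 5.85*l^2 - 4.3*l + 4.31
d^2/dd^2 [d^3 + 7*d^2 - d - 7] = 6*d + 14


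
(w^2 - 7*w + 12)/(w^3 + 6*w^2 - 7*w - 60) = (w - 4)/(w^2 + 9*w + 20)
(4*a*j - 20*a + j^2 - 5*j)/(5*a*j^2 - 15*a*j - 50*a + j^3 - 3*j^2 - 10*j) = (4*a + j)/(5*a*j + 10*a + j^2 + 2*j)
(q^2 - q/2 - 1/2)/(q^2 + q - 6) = (q^2 - q/2 - 1/2)/(q^2 + q - 6)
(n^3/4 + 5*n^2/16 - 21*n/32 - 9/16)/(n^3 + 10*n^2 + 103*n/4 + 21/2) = (8*n^3 + 10*n^2 - 21*n - 18)/(8*(4*n^3 + 40*n^2 + 103*n + 42))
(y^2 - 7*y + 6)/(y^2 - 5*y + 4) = (y - 6)/(y - 4)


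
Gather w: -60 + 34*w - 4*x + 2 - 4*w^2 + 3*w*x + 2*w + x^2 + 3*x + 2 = -4*w^2 + w*(3*x + 36) + x^2 - x - 56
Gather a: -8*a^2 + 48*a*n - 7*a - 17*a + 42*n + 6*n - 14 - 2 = -8*a^2 + a*(48*n - 24) + 48*n - 16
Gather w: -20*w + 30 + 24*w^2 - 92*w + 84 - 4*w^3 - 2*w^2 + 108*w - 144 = -4*w^3 + 22*w^2 - 4*w - 30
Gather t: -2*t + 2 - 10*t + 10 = 12 - 12*t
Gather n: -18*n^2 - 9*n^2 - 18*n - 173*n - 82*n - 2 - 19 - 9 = -27*n^2 - 273*n - 30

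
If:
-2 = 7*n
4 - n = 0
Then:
No Solution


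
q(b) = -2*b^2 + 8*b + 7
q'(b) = 8 - 4*b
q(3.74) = 8.94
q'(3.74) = -6.96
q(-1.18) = -5.22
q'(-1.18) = 12.72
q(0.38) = 9.75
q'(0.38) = 6.48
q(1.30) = 14.02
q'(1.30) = 2.80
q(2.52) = 14.46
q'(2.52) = -2.08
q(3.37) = 11.25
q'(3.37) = -5.48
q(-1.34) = -7.31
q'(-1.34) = 13.36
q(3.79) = 8.59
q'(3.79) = -7.16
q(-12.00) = -377.00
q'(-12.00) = 56.00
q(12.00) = -185.00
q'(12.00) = -40.00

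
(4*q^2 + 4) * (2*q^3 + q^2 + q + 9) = 8*q^5 + 4*q^4 + 12*q^3 + 40*q^2 + 4*q + 36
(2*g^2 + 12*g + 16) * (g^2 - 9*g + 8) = 2*g^4 - 6*g^3 - 76*g^2 - 48*g + 128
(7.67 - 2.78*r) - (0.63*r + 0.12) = 7.55 - 3.41*r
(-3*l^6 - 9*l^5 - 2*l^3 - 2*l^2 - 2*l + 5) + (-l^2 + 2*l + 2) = -3*l^6 - 9*l^5 - 2*l^3 - 3*l^2 + 7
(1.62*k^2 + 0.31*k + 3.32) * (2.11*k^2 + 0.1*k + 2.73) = 3.4182*k^4 + 0.8161*k^3 + 11.4588*k^2 + 1.1783*k + 9.0636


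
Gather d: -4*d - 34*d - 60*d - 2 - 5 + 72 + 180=245 - 98*d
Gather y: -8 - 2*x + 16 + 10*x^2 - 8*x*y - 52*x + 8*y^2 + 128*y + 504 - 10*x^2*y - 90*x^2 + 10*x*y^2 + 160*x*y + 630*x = -80*x^2 + 576*x + y^2*(10*x + 8) + y*(-10*x^2 + 152*x + 128) + 512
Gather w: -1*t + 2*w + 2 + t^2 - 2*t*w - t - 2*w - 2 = t^2 - 2*t*w - 2*t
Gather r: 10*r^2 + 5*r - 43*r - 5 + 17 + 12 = 10*r^2 - 38*r + 24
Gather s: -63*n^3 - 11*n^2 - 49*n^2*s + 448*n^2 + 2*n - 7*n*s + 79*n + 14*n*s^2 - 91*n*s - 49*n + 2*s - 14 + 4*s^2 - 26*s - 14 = -63*n^3 + 437*n^2 + 32*n + s^2*(14*n + 4) + s*(-49*n^2 - 98*n - 24) - 28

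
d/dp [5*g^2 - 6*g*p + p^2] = -6*g + 2*p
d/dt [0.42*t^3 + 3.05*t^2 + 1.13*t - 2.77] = 1.26*t^2 + 6.1*t + 1.13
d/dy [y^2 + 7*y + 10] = 2*y + 7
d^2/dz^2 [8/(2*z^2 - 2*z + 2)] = 8*(-z^2 + z + (2*z - 1)^2 - 1)/(z^2 - z + 1)^3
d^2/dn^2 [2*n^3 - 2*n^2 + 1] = 12*n - 4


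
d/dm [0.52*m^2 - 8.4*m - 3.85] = 1.04*m - 8.4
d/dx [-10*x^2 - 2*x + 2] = -20*x - 2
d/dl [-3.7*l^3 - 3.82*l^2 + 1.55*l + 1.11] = -11.1*l^2 - 7.64*l + 1.55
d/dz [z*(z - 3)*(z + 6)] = 3*z^2 + 6*z - 18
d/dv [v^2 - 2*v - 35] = 2*v - 2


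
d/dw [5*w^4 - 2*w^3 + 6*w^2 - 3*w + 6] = 20*w^3 - 6*w^2 + 12*w - 3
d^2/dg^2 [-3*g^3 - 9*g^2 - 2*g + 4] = -18*g - 18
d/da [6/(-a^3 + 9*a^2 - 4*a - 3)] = 6*(3*a^2 - 18*a + 4)/(a^3 - 9*a^2 + 4*a + 3)^2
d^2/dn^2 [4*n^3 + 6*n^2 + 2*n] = 24*n + 12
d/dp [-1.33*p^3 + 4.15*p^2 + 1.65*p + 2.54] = -3.99*p^2 + 8.3*p + 1.65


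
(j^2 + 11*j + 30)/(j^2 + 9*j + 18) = (j + 5)/(j + 3)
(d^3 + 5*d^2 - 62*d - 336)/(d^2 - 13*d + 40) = (d^2 + 13*d + 42)/(d - 5)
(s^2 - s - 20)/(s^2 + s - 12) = (s - 5)/(s - 3)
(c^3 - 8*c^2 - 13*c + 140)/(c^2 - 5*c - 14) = (c^2 - c - 20)/(c + 2)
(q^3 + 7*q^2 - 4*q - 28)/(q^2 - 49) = (q^2 - 4)/(q - 7)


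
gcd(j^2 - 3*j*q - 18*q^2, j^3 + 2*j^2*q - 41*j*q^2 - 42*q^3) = -j + 6*q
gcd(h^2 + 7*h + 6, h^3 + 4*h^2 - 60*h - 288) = h + 6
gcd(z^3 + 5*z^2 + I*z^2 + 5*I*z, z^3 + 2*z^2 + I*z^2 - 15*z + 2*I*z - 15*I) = z^2 + z*(5 + I) + 5*I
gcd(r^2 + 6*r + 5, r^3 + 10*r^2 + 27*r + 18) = r + 1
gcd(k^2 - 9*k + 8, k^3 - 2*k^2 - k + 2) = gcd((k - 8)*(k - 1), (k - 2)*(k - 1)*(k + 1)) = k - 1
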